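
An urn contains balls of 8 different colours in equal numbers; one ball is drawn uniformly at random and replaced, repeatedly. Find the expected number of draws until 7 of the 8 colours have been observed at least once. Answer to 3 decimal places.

With k distinct colours already seen, the next new one arrives after an expected 8/(8-k) draws.
Sum over k = 0,...,6: E = 8/8 + 8/7 + 8/6 + ... + 8/3 + 8/2 = 13.7429.

13.743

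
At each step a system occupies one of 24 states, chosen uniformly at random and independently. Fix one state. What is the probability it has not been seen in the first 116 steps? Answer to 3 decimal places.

Each step misses the fixed state with probability (24-1)/24 = 23/24, independently.
P(still missing after 116) = (23/24)^116 = 0.0072.

0.007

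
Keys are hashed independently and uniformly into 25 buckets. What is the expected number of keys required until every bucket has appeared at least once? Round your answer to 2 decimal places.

95.40

The wait to go from k to k+1 distinct buckets is geometric with mean 25/(25-k).
E[T] = 25/25 + 25/24 + 25/23 + ... + 25/2 + 25/1 = 25·H_{25}.
H_{25} = 3.816, so E[T] = 95.399.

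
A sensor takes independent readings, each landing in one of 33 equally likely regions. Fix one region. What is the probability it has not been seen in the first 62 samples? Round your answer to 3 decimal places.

0.148

Each sample misses the fixed region with probability (33-1)/33 = 32/33, independently.
P(still missing after 62) = (32/33)^62 = 0.1484.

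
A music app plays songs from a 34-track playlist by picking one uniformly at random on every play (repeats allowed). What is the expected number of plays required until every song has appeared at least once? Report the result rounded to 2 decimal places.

The wait to go from k to k+1 distinct songs is geometric with mean 34/(34-k).
E[T] = 34/34 + 34/33 + 34/32 + ... + 34/2 + 34/1 = 34·H_{34}.
H_{34} = 4.118, so E[T] = 140.019.

140.02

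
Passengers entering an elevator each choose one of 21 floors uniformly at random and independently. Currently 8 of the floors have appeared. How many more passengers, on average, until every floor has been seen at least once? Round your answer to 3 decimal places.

With k distinct floors already seen, the next new one takes an expected 21/(21-k) passengers.
Sum over k = 8,...,20: E = 21/13 + 21/12 + 21/11 + ... + 21/2 + 21/1 = 66.7828.

66.783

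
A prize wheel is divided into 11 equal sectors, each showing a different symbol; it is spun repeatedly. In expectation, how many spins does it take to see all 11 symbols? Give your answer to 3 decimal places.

33.219

After k distinct symbols have appeared, the next spin gives a new one with probability (11-k)/11, so the expected wait for the (k+1)-th is 11/(11-k).
E[T] = 11/11 + 11/10 + 11/9 + ... + 11/2 + 11/1 = 11·H_{11}.
H_{11} = 3.0199, so E[T] = 33.2187.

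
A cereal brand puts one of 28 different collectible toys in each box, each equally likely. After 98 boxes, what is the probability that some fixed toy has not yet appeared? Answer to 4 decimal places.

Each box misses the fixed toy with probability (28-1)/28 = 27/28, independently.
P(still missing after 98) = (27/28)^98 = 0.02832.

0.0283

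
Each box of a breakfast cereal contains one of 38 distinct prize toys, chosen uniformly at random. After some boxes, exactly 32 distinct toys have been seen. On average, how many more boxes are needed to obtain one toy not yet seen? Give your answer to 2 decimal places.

6.33

The number of boxes until the next new toy is geometric with success probability 6/38, so its mean is 38/6.
E = 38/6 = 6.333.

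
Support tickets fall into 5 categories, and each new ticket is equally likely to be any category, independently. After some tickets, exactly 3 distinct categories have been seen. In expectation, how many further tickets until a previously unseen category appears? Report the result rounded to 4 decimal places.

2.5000

Each ticket yields a new category with probability (5-3)/5 = 2/5, so the wait is geometric with mean 5/2.
E = 5/2 = 2.50000.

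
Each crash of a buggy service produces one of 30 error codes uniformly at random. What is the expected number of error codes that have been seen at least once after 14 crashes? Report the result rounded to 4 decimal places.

For each error code, P(seen in 14 crashes) = 1 - (29/30)^14 = 0.37788.
By linearity of expectation, E[distinct seen] = 30·(1 - (29/30)^14) = 11.33639.

11.3364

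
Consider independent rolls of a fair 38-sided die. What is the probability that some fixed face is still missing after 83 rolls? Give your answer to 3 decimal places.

Each roll misses the fixed face with probability (38-1)/38 = 37/38, independently.
P(still missing after 83) = (37/38)^83 = 0.1093.

0.109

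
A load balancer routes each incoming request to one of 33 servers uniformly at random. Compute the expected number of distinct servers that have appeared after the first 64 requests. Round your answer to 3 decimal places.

28.395

For each server, P(seen in 64 requests) = 1 - (32/33)^64 = 0.8605.
By linearity of expectation, E[distinct seen] = 33·(1 - (32/33)^64) = 28.3951.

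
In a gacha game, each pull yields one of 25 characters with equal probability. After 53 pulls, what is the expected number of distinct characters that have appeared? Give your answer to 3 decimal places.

For each character, P(seen in 53 pulls) = 1 - (24/25)^53 = 0.8851.
By linearity of expectation, E[distinct seen] = 25·(1 - (24/25)^53) = 22.1271.

22.127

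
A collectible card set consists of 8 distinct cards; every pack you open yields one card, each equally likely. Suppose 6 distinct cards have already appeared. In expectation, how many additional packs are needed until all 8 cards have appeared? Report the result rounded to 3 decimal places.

From k distinct to k+1 distinct takes on average 8/(8-k) packs.
Sum over k = 6,...,7: E = 8/2 + 8/1 = 12.0000.

12.000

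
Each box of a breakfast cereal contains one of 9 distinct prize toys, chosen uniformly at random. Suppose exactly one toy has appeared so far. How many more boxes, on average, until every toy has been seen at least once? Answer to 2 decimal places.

With k distinct toys already seen, the next new one takes an expected 9/(9-k) boxes.
Sum over k = 1,...,8: E = 9/8 + 9/7 + 9/6 + ... + 9/2 + 9/1 = 24.461.

24.46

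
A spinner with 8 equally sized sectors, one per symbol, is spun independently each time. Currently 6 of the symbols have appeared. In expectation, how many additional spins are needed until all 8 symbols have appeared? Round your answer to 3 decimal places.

12.000

The wait to go from k to k+1 distinct symbols is geometric with mean 8/(8-k).
Sum over k = 6,...,7: E = 8/2 + 8/1 = 12.0000.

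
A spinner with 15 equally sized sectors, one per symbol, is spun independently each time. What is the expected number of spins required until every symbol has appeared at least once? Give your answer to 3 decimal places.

After k distinct symbols have appeared, the next spin gives a new one with probability (15-k)/15, so the expected wait for the (k+1)-th is 15/(15-k).
E[T] = 15/15 + 15/14 + 15/13 + ... + 15/2 + 15/1 = 15·H_{15}.
H_{15} = 3.3182, so E[T] = 49.7734.

49.773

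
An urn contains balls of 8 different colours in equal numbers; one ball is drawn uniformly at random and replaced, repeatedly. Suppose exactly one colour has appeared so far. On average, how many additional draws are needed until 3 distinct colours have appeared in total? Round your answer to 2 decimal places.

2.48

The wait to go from k to k+1 distinct colours is geometric with mean 8/(8-k).
Sum over k = 1,...,2: E = 8/7 + 8/6 = 2.476.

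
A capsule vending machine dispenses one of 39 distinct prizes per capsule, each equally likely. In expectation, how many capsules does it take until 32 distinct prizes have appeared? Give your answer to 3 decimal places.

Going from k to k+1 distinct takes a geometric number of capsules with mean 39/(39-k).
Sum over k = 0,...,31: E = 39/39 + 39/38 + 39/37 + ... + 39/9 + 39/8 = 64.7667.

64.767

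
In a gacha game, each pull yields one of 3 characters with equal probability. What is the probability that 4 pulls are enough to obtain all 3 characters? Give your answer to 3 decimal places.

Let A_i be the event that character i is missing after 4 pulls. By inclusion–exclusion on the A_i,
P(all seen) = Σ_{j=0}^{3} (-1)^j C(3,j)((3-j)/3)^4
= 1.0000 - 0.5926 + 0.0370 - 0.0000
= 0.4444.

0.444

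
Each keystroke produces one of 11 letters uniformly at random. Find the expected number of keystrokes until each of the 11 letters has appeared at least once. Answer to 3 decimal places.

33.219

The wait to go from k to k+1 distinct letters is geometric with mean 11/(11-k).
E[T] = 11/11 + 11/10 + 11/9 + ... + 11/2 + 11/1 = 11·H_{11}.
H_{11} = 3.0199, so E[T] = 33.2187.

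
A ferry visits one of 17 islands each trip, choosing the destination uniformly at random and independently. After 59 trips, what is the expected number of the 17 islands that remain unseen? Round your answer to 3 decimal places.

0.475

For each island, P(unseen after 59) = (16/17)^59 = 0.0280.
By linearity of expectation, E[unseen] = 17·(16/17)^59 = 0.4754.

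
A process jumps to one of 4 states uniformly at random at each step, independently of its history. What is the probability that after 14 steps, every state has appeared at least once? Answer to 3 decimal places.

By inclusion–exclusion over which states are missing,
P(all seen) = Σ_{j=0}^{4} (-1)^j C(4,j)((4-j)/4)^14
= 1.0000 - 0.0713 + 0.0004 - 0.0000 + 0.0000
= 0.9291.

0.929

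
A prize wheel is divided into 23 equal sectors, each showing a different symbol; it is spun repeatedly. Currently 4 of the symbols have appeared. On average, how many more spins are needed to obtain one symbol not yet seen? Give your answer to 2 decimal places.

1.21

Each spin yields a new symbol with probability (23-4)/23 = 19/23, so the wait is geometric with mean 23/19.
E = 23/19 = 1.211.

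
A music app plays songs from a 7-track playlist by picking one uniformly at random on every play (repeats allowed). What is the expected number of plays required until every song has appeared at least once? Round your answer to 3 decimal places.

18.150

The wait to go from k to k+1 distinct songs is geometric with mean 7/(7-k).
E[T] = 7/7 + 7/6 + 7/5 + ... + 7/2 + 7/1 = 7·H_{7}.
H_{7} = 2.5929, so E[T] = 18.1500.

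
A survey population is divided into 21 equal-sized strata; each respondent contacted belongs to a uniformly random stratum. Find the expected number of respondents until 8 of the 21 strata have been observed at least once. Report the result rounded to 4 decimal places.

Going from k to k+1 distinct takes a geometric number of respondents with mean 21/(21-k).
Sum over k = 0,...,7: E = 21/21 + 21/20 + 21/19 + ... + 21/15 + 21/14 = 9.76972.

9.7697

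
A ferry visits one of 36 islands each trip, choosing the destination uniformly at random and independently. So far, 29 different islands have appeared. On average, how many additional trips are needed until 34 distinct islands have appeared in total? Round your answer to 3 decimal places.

The wait to go from k to k+1 distinct islands is geometric with mean 36/(36-k).
Sum over k = 29,...,33: E = 36/7 + 36/6 + 36/5 + 36/4 + 36/3 = 39.3429.

39.343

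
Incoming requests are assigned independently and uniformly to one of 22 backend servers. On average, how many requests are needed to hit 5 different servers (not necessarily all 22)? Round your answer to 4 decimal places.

Going from k to k+1 distinct takes a geometric number of requests with mean 22/(22-k).
Sum over k = 0,...,4: E = 22/22 + 22/21 + 22/20 + 22/19 + 22/18 = 5.52774.

5.5277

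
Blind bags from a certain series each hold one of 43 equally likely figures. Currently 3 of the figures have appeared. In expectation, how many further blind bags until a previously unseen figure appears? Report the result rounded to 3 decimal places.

1.075

The number of blind bags until the next new figure is geometric with success probability 40/43, so its mean is 43/40.
E = 43/40 = 1.0750.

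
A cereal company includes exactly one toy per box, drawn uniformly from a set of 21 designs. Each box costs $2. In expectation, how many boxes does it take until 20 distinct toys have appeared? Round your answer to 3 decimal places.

Going from k to k+1 distinct takes a geometric number of boxes with mean 21/(21-k).
Sum over k = 0,...,19: E = 21/21 + 21/20 + 21/19 + ... + 21/3 + 21/2 = 55.5525.

55.553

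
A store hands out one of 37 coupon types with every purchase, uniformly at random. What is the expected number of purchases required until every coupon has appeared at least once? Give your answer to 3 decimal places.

The wait to go from k to k+1 distinct coupons is geometric with mean 37/(37-k).
E[T] = 37/37 + 37/36 + 37/35 + ... + 37/2 + 37/1 = 37·H_{37}.
H_{37} = 4.2016, so E[T] = 155.4587.

155.459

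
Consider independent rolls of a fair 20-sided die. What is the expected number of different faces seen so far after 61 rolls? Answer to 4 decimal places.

19.1247

For each face, P(seen in 61 rolls) = 1 - (19/20)^61 = 0.95623.
By linearity of expectation, E[distinct seen] = 20·(1 - (19/20)^61) = 19.12467.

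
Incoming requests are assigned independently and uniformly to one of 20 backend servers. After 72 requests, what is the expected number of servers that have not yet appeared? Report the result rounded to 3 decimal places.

0.498

For each server, P(unseen after 72) = (19/20)^72 = 0.0249.
By linearity of expectation, E[unseen] = 20·(19/20)^72 = 0.4979.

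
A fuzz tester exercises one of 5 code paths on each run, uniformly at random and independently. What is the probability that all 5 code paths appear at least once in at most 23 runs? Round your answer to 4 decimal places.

0.9706

By inclusion–exclusion over which code paths are missing,
P(all seen) = Σ_{j=0}^{5} (-1)^j C(5,j)((5-j)/5)^23
= 1.00000 - 0.02951 + 0.00008 - 0.00000 + 0.00000 - 0.00000
= 0.97056.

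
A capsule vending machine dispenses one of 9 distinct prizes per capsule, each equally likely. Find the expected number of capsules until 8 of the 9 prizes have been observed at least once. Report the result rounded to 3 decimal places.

16.461

With k distinct prizes already seen, the next new one arrives after an expected 9/(9-k) capsules.
Sum over k = 0,...,7: E = 9/9 + 9/8 + 9/7 + ... + 9/3 + 9/2 = 16.4607.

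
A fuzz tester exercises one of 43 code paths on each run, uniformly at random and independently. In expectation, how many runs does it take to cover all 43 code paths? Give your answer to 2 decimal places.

After k distinct code paths have appeared, the next run gives a new one with probability (43-k)/43, so the expected wait for the (k+1)-th is 43/(43-k).
E[T] = 43/43 + 43/42 + 43/41 + ... + 43/2 + 43/1 = 43·H_{43}.
H_{43} = 4.350, so E[T] = 187.050.

187.05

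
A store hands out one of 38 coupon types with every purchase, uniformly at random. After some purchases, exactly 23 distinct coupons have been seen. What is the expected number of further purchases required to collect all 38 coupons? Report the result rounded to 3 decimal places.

126.093

The wait to go from k to k+1 distinct coupons is geometric with mean 38/(38-k).
Sum over k = 23,...,37: E = 38/15 + 38/14 + 38/13 + ... + 38/2 + 38/1 = 126.0927.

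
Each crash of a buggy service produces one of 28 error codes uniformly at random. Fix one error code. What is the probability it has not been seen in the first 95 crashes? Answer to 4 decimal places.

0.0316

Each crash misses the fixed error code with probability (28-1)/28 = 27/28, independently.
P(still missing after 95) = (27/28)^95 = 0.03159.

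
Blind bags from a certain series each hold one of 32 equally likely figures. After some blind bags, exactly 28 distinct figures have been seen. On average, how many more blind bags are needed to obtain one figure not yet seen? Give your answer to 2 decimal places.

8.00

Each blind bag yields a new figure with probability (32-28)/32 = 4/32, so the wait is geometric with mean 32/4.
E = 32/4 = 8.000.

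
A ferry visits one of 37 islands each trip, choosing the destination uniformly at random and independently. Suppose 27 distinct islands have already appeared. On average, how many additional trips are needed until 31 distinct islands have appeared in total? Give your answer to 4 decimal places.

With k distinct islands already seen, the next new one takes an expected 37/(37-k) trips.
Sum over k = 27,...,30: E = 37/10 + 37/9 + 37/8 + 37/7 = 17.72183.

17.7218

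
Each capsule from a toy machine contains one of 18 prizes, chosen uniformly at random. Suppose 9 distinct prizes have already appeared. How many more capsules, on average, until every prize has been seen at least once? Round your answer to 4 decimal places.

50.9214

With k distinct prizes already seen, the next new one takes an expected 18/(18-k) capsules.
Sum over k = 9,...,17: E = 18/9 + 18/8 + 18/7 + ... + 18/2 + 18/1 = 50.92143.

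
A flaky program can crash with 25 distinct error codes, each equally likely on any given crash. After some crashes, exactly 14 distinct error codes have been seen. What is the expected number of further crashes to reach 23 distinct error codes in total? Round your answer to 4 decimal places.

With k distinct error codes already seen, the next new one takes an expected 25/(25-k) crashes.
Sum over k = 14,...,22: E = 25/11 + 25/10 + 25/9 + ... + 25/4 + 25/3 = 37.99693.

37.9969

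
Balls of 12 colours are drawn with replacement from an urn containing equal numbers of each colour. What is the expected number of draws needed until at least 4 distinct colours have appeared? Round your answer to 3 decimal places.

With k distinct colours already seen, the next new one arrives after an expected 12/(12-k) draws.
Sum over k = 0,...,3: E = 12/12 + 12/11 + 12/10 + 12/9 = 4.6242.

4.624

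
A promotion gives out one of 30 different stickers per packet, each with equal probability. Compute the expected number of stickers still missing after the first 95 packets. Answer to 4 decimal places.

For each sticker, P(unseen after 95) = (29/30)^95 = 0.03993.
By linearity of expectation, E[unseen] = 30·(29/30)^95 = 1.19788.

1.1979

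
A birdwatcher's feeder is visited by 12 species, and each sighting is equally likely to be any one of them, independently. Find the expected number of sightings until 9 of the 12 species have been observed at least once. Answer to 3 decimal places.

15.239

With k distinct species already seen, the next new one arrives after an expected 12/(12-k) sightings.
Sum over k = 0,...,8: E = 12/12 + 12/11 + 12/10 + ... + 12/5 + 12/4 = 15.2385.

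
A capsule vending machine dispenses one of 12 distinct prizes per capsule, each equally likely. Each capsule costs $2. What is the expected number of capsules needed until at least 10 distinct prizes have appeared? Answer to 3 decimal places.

19.239

Going from k to k+1 distinct takes a geometric number of capsules with mean 12/(12-k).
Sum over k = 0,...,9: E = 12/12 + 12/11 + 12/10 + ... + 12/4 + 12/3 = 19.2385.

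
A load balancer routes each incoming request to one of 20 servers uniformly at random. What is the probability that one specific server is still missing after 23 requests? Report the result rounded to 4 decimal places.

0.3074

On each request the fixed server fails to appear with probability 19/20.
P(still missing after 23) = (19/20)^23 = 0.30736.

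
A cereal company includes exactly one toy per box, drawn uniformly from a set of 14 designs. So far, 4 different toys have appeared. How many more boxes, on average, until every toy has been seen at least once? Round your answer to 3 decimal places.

From k distinct to k+1 distinct takes on average 14/(14-k) boxes.
Sum over k = 4,...,13: E = 14/10 + 14/9 + 14/8 + ... + 14/2 + 14/1 = 41.0056.

41.006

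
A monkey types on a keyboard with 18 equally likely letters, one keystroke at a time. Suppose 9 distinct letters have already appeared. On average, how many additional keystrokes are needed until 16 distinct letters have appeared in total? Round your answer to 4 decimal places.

23.9214

From k distinct to k+1 distinct takes on average 18/(18-k) keystrokes.
Sum over k = 9,...,15: E = 18/9 + 18/8 + 18/7 + ... + 18/4 + 18/3 = 23.92143.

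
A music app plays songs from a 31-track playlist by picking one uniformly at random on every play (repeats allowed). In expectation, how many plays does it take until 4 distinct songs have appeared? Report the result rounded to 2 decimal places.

Going from k to k+1 distinct takes a geometric number of plays with mean 31/(31-k).
Sum over k = 0,...,3: E = 31/31 + 31/30 + 31/29 + 31/28 = 4.209.

4.21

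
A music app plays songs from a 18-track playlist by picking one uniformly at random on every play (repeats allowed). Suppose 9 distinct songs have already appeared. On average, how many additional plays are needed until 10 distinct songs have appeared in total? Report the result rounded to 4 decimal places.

From k distinct to k+1 distinct takes on average 18/(18-k) plays.
Only the k = 9 term is needed: E = 18/9 = 2.00000.

2.0000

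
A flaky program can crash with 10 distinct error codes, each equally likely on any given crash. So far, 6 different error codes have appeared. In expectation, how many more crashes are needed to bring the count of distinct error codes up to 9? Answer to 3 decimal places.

With k distinct error codes already seen, the next new one takes an expected 10/(10-k) crashes.
Sum over k = 6,...,8: E = 10/4 + 10/3 + 10/2 = 10.8333.

10.833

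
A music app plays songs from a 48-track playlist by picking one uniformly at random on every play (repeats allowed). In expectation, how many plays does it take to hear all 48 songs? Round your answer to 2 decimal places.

Split into phases: going from k distinct to k+1 distinct takes on average 48/(48-k) plays.
E[T] = 48/48 + 48/47 + 48/46 + ... + 48/2 + 48/1 = 48·H_{48}.
H_{48} = 4.459, so E[T] = 214.022.

214.02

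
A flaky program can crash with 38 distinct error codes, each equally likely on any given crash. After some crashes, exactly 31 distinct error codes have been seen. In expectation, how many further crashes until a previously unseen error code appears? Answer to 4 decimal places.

5.4286

The number of crashes until the next new error code is geometric with success probability 7/38, so its mean is 38/7.
E = 38/7 = 5.42857.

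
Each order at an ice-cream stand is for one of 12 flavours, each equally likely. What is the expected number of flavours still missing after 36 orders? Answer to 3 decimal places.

0.523

For each flavour, P(unseen after 36) = (11/12)^36 = 0.0436.
By linearity of expectation, E[unseen] = 12·(11/12)^36 = 0.5234.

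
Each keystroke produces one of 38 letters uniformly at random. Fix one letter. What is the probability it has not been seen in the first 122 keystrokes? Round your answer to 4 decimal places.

On each keystroke the fixed letter fails to appear with probability 37/38.
P(still missing after 122) = (37/38)^122 = 0.03864.

0.0386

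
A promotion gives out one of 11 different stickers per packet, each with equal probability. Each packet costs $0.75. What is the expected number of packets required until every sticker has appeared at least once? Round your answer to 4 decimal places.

The wait to go from k to k+1 distinct stickers is geometric with mean 11/(11-k).
E[T] = 11/11 + 11/10 + 11/9 + ... + 11/2 + 11/1 = 11·H_{11}.
H_{11} = 3.01988, so E[T] = 33.21865.

33.2187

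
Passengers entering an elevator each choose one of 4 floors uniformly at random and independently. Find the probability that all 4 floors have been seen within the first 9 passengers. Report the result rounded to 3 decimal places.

Let A_i be the event that floor i is missing after 9 passengers. By inclusion–exclusion on the A_i,
P(all seen) = Σ_{j=0}^{4} (-1)^j C(4,j)((4-j)/4)^9
= 1.0000 - 0.3003 + 0.0117 - 0.0000 + 0.0000
= 0.7114.

0.711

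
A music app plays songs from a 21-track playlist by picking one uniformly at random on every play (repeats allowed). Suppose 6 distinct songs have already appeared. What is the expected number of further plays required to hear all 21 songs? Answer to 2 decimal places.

With k distinct songs already seen, the next new one takes an expected 21/(21-k) plays.
Sum over k = 6,...,20: E = 21/15 + 21/14 + 21/13 + ... + 21/2 + 21/1 = 69.683.

69.68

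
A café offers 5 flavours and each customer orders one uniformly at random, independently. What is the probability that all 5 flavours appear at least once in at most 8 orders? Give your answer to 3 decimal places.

By inclusion–exclusion over which flavours are missing,
P(all seen) = Σ_{j=0}^{5} (-1)^j C(5,j)((5-j)/5)^8
= 1.0000 - 0.8389 + 0.1680 - 0.0066 + 0.0000 - 0.0000
= 0.3226.

0.323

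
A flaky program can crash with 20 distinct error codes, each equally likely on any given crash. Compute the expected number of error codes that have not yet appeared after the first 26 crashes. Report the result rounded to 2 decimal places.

5.27

For each error code, P(unseen after 26) = (19/20)^26 = 0.264.
By linearity of expectation, E[unseen] = 20·(19/20)^26 = 5.270.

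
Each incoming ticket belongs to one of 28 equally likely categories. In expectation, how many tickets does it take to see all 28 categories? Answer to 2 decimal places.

After k distinct categories have appeared, the next ticket gives a new one with probability (28-k)/28, so the expected wait for the (k+1)-th is 28/(28-k).
E[T] = 28/28 + 28/27 + 28/26 + ... + 28/2 + 28/1 = 28·H_{28}.
H_{28} = 3.927, so E[T] = 109.961.

109.96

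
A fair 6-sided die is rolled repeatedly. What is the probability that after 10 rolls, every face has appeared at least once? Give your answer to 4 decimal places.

0.2718

Let A_i be the event that face i is missing after 10 rolls. By inclusion–exclusion on the A_i,
P(all seen) = Σ_{j=0}^{6} (-1)^j C(6,j)((6-j)/6)^10
= 1.00000 - 0.96903 + 0.26012 - 0.01953 + 0.00025 - 0.00000 + 0.00000
= 0.27181.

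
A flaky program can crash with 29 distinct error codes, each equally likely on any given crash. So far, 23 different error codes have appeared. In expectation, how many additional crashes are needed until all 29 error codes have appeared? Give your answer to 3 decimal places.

From k distinct to k+1 distinct takes on average 29/(29-k) crashes.
Sum over k = 23,...,28: E = 29/6 + 29/5 + 29/4 + 29/3 + 29/2 + 29/1 = 71.0500.

71.050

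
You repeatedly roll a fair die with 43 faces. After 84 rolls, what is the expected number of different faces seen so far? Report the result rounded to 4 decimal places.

For each face, P(seen in 84 rolls) = 1 - (42/43)^84 = 0.86146.
By linearity of expectation, E[distinct seen] = 43·(1 - (42/43)^84) = 37.04258.

37.0426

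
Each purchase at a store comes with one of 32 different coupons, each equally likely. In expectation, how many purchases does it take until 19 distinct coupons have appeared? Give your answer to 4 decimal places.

With k distinct coupons already seen, the next new one arrives after an expected 32/(32-k) purchases.
Sum over k = 0,...,18: E = 32/32 + 32/31 + 32/30 + ... + 32/15 + 32/14 = 28.10757.

28.1076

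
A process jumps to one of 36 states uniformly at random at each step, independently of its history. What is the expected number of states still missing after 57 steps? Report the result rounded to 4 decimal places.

For each state, P(unseen after 57) = (35/36)^57 = 0.20074.
By linearity of expectation, E[unseen] = 36·(35/36)^57 = 7.22667.

7.2267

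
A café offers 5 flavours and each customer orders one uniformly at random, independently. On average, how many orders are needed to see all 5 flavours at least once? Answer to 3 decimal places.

11.417

Split into phases: going from k distinct to k+1 distinct takes on average 5/(5-k) orders.
E[T] = 5/5 + 5/4 + 5/3 + 5/2 + 5/1 = 5·H_{5}.
H_{5} = 2.2833, so E[T] = 11.4167.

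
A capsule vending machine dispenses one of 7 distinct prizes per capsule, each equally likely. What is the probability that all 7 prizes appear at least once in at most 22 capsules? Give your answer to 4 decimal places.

Let A_i be the event that prize i is missing after 22 capsules. By inclusion–exclusion on the A_i,
P(all seen) = Σ_{j=0}^{7} (-1)^j C(7,j)((7-j)/7)^22
= 1.00000 - 0.23565 + 0.01281 - 0.00016 + 0.00000 - 0.00000 + 0.00000 - 0.00000
= 0.77700.

0.7770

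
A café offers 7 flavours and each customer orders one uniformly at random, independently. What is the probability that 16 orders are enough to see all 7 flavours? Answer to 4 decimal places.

By inclusion–exclusion over which flavours are missing,
P(all seen) = Σ_{j=0}^{7} (-1)^j C(7,j)((7-j)/7)^16
= 1.00000 - 0.59422 + 0.09642 - 0.00452 + 0.00005 - 0.00000 + 0.00000 - 0.00000
= 0.49772.

0.4977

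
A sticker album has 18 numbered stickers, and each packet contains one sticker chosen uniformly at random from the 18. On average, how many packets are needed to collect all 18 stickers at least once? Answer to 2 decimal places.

62.91

After k distinct stickers have appeared, the next packet gives a new one with probability (18-k)/18, so the expected wait for the (k+1)-th is 18/(18-k).
E[T] = 18/18 + 18/17 + 18/16 + ... + 18/2 + 18/1 = 18·H_{18}.
H_{18} = 3.495, so E[T] = 62.912.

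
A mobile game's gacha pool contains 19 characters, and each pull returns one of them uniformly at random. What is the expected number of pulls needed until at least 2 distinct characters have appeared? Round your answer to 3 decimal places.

2.056

Going from k to k+1 distinct takes a geometric number of pulls with mean 19/(19-k).
Sum over k = 0,...,1: E = 19/19 + 19/18 = 2.0556.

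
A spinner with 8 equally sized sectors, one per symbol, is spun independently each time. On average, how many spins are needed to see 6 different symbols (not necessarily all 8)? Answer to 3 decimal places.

9.743

With k distinct symbols already seen, the next new one arrives after an expected 8/(8-k) spins.
Sum over k = 0,...,5: E = 8/8 + 8/7 + 8/6 + 8/5 + 8/4 + 8/3 = 9.7429.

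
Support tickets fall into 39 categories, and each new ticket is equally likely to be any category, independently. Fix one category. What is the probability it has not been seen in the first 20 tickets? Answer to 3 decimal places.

0.595

On each ticket the fixed category fails to appear with probability 38/39.
P(still missing after 20) = (38/39)^20 = 0.5948.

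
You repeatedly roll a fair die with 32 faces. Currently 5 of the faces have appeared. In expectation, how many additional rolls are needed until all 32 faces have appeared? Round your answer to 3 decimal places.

124.527

From k distinct to k+1 distinct takes on average 32/(32-k) rolls.
Sum over k = 5,...,31: E = 32/27 + 32/26 + 32/25 + ... + 32/2 + 32/1 = 124.5266.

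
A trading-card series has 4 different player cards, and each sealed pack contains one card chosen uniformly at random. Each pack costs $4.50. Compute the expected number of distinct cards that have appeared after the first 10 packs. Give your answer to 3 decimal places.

3.775

For each card, P(seen in 10 packs) = 1 - (3/4)^10 = 0.9437.
By linearity of expectation, E[distinct seen] = 4·(1 - (3/4)^10) = 3.7747.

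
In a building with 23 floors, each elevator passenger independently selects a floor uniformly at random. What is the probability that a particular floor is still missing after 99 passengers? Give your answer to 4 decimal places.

0.0123

On each passenger the fixed floor fails to appear with probability 22/23.
P(still missing after 99) = (22/23)^99 = 0.01227.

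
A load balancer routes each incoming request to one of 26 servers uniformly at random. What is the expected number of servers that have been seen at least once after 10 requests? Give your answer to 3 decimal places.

For each server, P(seen in 10 requests) = 1 - (25/26)^10 = 0.3244.
By linearity of expectation, E[distinct seen] = 26·(1 - (25/26)^10) = 8.4353.

8.435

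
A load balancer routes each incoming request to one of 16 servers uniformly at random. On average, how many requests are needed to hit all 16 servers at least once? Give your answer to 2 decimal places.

54.09

After k distinct servers have appeared, the next request gives a new one with probability (16-k)/16, so the expected wait for the (k+1)-th is 16/(16-k).
E[T] = 16/16 + 16/15 + 16/14 + ... + 16/2 + 16/1 = 16·H_{16}.
H_{16} = 3.381, so E[T] = 54.092.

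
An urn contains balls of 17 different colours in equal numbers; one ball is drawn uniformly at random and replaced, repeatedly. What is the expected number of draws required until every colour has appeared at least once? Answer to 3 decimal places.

58.472

Split into phases: going from k distinct to k+1 distinct takes on average 17/(17-k) draws.
E[T] = 17/17 + 17/16 + 17/15 + ... + 17/2 + 17/1 = 17·H_{17}.
H_{17} = 3.4396, so E[T] = 58.4724.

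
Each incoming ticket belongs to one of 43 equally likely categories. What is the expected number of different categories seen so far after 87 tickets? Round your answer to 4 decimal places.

For each category, P(seen in 87 tickets) = 1 - (42/43)^87 = 0.87090.
By linearity of expectation, E[distinct seen] = 43·(1 - (42/43)^87) = 37.44862.

37.4486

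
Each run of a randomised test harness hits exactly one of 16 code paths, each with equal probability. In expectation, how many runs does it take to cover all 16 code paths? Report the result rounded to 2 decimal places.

The wait to go from k to k+1 distinct code paths is geometric with mean 16/(16-k).
E[T] = 16/16 + 16/15 + 16/14 + ... + 16/2 + 16/1 = 16·H_{16}.
H_{16} = 3.381, so E[T] = 54.092.

54.09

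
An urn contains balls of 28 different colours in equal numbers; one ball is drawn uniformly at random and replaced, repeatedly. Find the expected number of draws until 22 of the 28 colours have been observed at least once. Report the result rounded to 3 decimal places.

41.361

With k distinct colours already seen, the next new one arrives after an expected 28/(28-k) draws.
Sum over k = 0,...,21: E = 28/28 + 28/27 + 28/26 + ... + 28/8 + 28/7 = 41.3608.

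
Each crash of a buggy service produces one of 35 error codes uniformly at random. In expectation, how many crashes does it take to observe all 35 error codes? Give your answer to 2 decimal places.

The wait to go from k to k+1 distinct error codes is geometric with mean 35/(35-k).
E[T] = 35/35 + 35/34 + 35/33 + ... + 35/2 + 35/1 = 35·H_{35}.
H_{35} = 4.147, so E[T] = 145.137.

145.14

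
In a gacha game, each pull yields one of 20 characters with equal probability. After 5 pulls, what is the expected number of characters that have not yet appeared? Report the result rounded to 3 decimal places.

15.476

For each character, P(unseen after 5) = (19/20)^5 = 0.7738.
By linearity of expectation, E[unseen] = 20·(19/20)^5 = 15.4756.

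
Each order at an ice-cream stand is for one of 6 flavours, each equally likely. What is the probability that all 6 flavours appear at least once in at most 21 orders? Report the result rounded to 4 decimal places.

0.8726

Let A_i be the event that flavour i is missing after 21 orders. By inclusion–exclusion on the A_i,
P(all seen) = Σ_{j=0}^{6} (-1)^j C(6,j)((6-j)/6)^21
= 1.00000 - 0.13042 + 0.00301 - 0.00001 + 0.00000 - 0.00000 + 0.00000
= 0.87258.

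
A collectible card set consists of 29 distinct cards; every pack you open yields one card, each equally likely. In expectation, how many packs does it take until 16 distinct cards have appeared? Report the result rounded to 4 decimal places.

22.6641

With k distinct cards already seen, the next new one arrives after an expected 29/(29-k) packs.
Sum over k = 0,...,15: E = 29/29 + 29/28 + 29/27 + ... + 29/15 + 29/14 = 22.66408.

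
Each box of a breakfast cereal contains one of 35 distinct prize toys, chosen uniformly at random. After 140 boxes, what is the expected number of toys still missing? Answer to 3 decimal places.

For each toy, P(unseen after 140) = (34/35)^140 = 0.0173.
By linearity of expectation, E[unseen] = 35·(34/35)^140 = 0.6048.

0.605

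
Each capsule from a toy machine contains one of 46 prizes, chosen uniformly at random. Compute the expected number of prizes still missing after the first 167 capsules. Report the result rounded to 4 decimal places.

1.1714

For each prize, P(unseen after 167) = (45/46)^167 = 0.02546.
By linearity of expectation, E[unseen] = 46·(45/46)^167 = 1.17136.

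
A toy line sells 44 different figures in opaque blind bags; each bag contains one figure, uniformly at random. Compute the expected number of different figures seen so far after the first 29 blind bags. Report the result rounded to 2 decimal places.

For each figure, P(seen in 29 blind bags) = 1 - (43/44)^29 = 0.487.
By linearity of expectation, E[distinct seen] = 44·(1 - (43/44)^29) = 21.410.

21.41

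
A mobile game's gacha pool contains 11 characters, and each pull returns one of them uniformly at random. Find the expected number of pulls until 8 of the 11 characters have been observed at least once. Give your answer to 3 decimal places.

With k distinct characters already seen, the next new one arrives after an expected 11/(11-k) pulls.
Sum over k = 0,...,7: E = 11/11 + 11/10 + 11/9 + ... + 11/5 + 11/4 = 13.0520.

13.052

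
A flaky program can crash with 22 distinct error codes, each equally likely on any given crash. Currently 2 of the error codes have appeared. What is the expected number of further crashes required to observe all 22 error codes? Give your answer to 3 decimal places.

With k distinct error codes already seen, the next new one takes an expected 22/(22-k) crashes.
Sum over k = 2,...,21: E = 22/20 + 22/19 + 22/18 + ... + 22/2 + 22/1 = 79.1503.

79.150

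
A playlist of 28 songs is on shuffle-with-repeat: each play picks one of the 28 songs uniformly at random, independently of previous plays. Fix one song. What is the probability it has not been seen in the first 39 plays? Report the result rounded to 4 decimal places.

On each play the fixed song fails to appear with probability 27/28.
P(still missing after 39) = (27/28)^39 = 0.24212.

0.2421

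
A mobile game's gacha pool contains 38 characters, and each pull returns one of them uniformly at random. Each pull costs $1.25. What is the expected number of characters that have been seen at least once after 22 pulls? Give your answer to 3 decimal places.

For each character, P(seen in 22 pulls) = 1 - (37/38)^22 = 0.4438.
By linearity of expectation, E[distinct seen] = 38·(1 - (37/38)^22) = 16.8660.

16.866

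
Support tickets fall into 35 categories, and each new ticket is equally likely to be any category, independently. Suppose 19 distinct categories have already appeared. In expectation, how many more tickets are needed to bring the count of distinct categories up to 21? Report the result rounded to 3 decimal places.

From k distinct to k+1 distinct takes on average 35/(35-k) tickets.
Sum over k = 19,...,20: E = 35/16 + 35/15 = 4.5208.

4.521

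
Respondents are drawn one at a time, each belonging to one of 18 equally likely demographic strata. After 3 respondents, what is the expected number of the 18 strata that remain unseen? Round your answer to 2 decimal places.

For each stratum, P(unseen after 3) = (17/18)^3 = 0.842.
By linearity of expectation, E[unseen] = 18·(17/18)^3 = 15.164.

15.16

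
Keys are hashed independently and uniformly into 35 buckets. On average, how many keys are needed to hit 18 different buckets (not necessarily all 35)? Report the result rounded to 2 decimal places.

24.75

Going from k to k+1 distinct takes a geometric number of keys with mean 35/(35-k).
Sum over k = 0,...,17: E = 35/35 + 35/34 + 35/33 + ... + 35/19 + 35/18 = 24.753.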